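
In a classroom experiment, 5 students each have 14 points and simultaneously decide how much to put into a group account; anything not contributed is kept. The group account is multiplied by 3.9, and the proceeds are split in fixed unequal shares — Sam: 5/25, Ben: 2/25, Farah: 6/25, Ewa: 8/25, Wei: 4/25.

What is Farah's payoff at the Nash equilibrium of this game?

Each unit j contributes comes back to j as 3.9 × (j's share), so j prefers to contribute only if that share exceeds 1/3.9 = 0.2564; otherwise keeping the unit dominates.
Ewa alone (share 8/25) is above the threshold, contributing 14; the remaining 4 contribute 0. Total contributed: 14.
Farah keeps 14 and receives 3.9 × 14 × 6/25 = 13.10 from the group account, for a payoff of 27.10.

27.10 points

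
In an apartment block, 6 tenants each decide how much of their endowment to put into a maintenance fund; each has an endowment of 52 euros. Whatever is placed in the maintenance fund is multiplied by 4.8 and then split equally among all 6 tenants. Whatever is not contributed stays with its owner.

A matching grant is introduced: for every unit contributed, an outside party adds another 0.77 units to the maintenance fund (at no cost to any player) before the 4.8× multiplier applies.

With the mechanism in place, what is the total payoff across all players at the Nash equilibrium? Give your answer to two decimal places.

2650.75 euros

Under the mechanism each unit contributed yields 4.8 × 1.77 / 6 = 1.4160 back to its contributor per unit of net cost, which exceeds 1, making full contribution the dominant choice for everyone.
At the Nash equilibrium everyone contributes 52. Group total payoff = 4.8 × 1.77 × 312 = 2650.75.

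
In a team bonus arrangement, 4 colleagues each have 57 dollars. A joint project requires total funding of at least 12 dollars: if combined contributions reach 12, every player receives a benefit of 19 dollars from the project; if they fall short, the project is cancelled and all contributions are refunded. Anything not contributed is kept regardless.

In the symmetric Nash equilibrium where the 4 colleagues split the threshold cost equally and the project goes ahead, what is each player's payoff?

73 dollars

Equal share of the threshold: 12/4 = 3.
At this profile no one gains by cutting their contribution: any cut drops the total below 12, the project is cancelled, contributions are refunded, and the deviator ends with 57, which is less than 57 − 3 + 19 = 73. Contributing more than 3 just wastes the excess. So contributing exactly 3 is a best response.
Each player's payoff: 57 − 3 + 19 = 73.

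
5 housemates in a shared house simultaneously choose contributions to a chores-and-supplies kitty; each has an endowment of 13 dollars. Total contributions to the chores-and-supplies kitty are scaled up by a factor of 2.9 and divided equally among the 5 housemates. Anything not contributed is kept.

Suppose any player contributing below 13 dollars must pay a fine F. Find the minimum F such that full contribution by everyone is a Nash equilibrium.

5.46 dollars

Given the others contribute fully, the best deviation is to contribute 0 (any partial contribution still incurs the fine and gives up units whose private return 0.5800 is below 1).
Deviating from 13 to 0 saves 13 dollars but forfeits the deviator's share of the drop in the chores-and-supplies kitty: 2.9/5 × 13 = 7.54.
So the deviation gain is 13 − 7.54 = 5.46, and the fine must be at least 5.46 dollars to wipe it out.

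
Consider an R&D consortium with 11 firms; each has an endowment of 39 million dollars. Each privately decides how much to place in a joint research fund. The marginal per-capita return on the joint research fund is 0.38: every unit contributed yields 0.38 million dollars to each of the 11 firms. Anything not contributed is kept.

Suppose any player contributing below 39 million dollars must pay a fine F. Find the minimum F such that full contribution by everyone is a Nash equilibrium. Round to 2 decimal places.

Given the others contribute fully, the best deviation is to contribute 0 (any partial contribution still incurs the fine and gives up units whose private return 0.38 is below 1).
Deviating from 39 to 0 saves 39 million dollars but forfeits the deviator's share of the drop in the joint research fund: 0.38 × 39 = 14.82.
So the deviation gain is 39 − 14.82 = 24.18, and the fine must be at least 24.18 million dollars to wipe it out.

24.18 million dollars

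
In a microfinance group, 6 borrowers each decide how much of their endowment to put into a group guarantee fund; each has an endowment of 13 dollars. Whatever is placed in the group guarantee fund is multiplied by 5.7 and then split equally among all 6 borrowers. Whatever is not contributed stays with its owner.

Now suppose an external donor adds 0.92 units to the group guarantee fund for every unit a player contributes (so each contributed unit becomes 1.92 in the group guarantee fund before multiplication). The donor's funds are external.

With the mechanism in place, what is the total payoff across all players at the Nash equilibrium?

853.63 dollars

Under the mechanism each unit contributed yields 5.7 × 1.92 / 6 = 1.8240 back to its contributor per unit of net cost, which exceeds 1, making full contribution the dominant choice for everyone.
At the Nash equilibrium everyone contributes 13. Group total payoff = 5.7 × 1.92 × 78 = 853.63.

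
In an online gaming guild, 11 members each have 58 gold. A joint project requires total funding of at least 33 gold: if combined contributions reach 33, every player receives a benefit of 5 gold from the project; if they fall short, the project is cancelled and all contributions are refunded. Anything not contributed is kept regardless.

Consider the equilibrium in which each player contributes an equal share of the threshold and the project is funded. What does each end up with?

Equal share of the threshold: 33/11 = 3.
At this profile no one gains by cutting their contribution: any cut drops the total below 33, the project is cancelled, contributions are refunded, and the deviator ends with 58, which is less than 58 − 3 + 5 = 60. Contributing more than 3 just wastes the excess. So contributing exactly 3 is a best response.
Each player's payoff: 58 − 3 + 5 = 60.

60 gold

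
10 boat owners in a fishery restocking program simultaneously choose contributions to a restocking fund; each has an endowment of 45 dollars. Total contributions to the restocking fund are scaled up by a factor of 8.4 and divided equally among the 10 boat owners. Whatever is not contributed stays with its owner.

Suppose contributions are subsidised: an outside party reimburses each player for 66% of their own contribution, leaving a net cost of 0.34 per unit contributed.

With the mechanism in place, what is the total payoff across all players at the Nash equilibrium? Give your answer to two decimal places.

Under the mechanism each unit contributed yields (8.4/10) / 0.34 = 2.4706 back to its contributor per unit of net cost, which exceeds 1, making full contribution the dominant choice for everyone.
At the Nash equilibrium everyone contributes 45. Group total payoff = 10 × (45 × 0.66 + 8.4 × 45) = 4077.00.

4077.00 dollars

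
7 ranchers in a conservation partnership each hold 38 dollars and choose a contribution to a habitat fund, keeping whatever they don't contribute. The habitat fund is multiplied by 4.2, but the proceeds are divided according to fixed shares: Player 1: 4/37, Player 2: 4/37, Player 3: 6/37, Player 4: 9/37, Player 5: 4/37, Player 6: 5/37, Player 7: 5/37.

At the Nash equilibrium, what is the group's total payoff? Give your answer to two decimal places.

Player j's private return per contributed unit is 4.2 × (j's share). Contributing is weakly dominant for j when that share is at least 1/4.2 = 0.2381, and contributing 0 is dominant otherwise.
Player 4 alone (share 9/37) is above the threshold, contributing 38; the remaining 6 contribute 0. Total contributed: 38.
The habitat fund pays out 4.2 × 38 = 159.60 in total (split across the unequal shares, but the aggregate is all that matters for the group sum).
The 6 free-riders keep 38 each, adding 228. Group total = 228 + 159.60 = 387.60.

387.60 dollars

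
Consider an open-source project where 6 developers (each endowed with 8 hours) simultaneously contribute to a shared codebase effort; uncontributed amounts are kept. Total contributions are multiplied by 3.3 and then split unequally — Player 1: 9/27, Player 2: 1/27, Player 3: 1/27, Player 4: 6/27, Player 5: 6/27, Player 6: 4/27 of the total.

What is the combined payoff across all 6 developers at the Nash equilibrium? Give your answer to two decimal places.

66.40 hours

For player j, contributing a unit is worthwhile iff 3.3 × (j's share) ≥ 1, i.e. iff j's share is at least 0.3030.
The only share above 0.3030 is Player 1's 9/27, contributing 8; the remaining 5 contribute 0. Total contributed: 8.
The shared codebase effort pays out 3.3 × 8 = 26.40 in total (split across the unequal shares, but the aggregate is all that matters for the group sum).
The 5 free-riders keep 8 each, adding 40. Group total = 40 + 26.40 = 66.40.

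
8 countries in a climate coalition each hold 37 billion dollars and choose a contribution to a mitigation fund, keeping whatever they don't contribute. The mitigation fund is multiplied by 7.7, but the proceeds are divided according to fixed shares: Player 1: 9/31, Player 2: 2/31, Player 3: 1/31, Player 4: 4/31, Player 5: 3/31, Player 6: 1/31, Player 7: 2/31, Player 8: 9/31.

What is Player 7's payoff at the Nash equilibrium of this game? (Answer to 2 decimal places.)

73.76 billion dollars

Each unit j contributes comes back to j as 7.7 × (j's share), so j prefers to contribute only if that share exceeds 1/7.7 = 0.1299; otherwise keeping the unit dominates.
Player 1 and Player 8 clear that bar, contributing 37 each; the remaining 6 contribute 0. Total contributed: 74.
Player 7 keeps 37 and receives 7.7 × 74 × 2/31 = 36.76 from the mitigation fund, for a payoff of 73.76.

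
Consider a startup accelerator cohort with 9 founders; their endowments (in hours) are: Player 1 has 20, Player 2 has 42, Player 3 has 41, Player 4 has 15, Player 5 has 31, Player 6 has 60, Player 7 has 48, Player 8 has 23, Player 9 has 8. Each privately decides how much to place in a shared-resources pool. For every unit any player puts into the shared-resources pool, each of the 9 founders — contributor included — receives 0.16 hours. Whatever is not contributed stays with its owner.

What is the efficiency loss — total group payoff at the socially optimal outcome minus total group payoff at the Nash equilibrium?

126.72 hours

The private return per contributed unit is 0.16 < 1 for everyone, so the Nash equilibrium is zero contribution and the group total is Σ E_j = 20 + 42 + 41 + 15 + 31 + 60 + 48 + 23 + 8 = 288.
Each contributed unit returns 1.440 to the group, so the social optimum is full contribution by everyone: group total = 1.440 × 288 = 414.72.
Efficiency loss = (1.440 − 1) × 288 = 126.72.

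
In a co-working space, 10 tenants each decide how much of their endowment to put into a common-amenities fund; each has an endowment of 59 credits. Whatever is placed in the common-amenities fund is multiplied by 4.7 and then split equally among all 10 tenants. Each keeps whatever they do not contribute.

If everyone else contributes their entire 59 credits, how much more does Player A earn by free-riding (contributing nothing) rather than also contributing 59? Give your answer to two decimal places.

Switching from a contribution of 59 to 0 lets Player A keep an extra 59 credits, but lowers the common-amenities fund by 59, which costs Player A their own share of that drop: 4.7/10 × 59 = 27.73.
Net gain = 59 − 27.73 = 31.27. The private return per contributed unit (0.4700) is below 1, so free-riding is indeed the best response regardless of what the others do.

31.27 credits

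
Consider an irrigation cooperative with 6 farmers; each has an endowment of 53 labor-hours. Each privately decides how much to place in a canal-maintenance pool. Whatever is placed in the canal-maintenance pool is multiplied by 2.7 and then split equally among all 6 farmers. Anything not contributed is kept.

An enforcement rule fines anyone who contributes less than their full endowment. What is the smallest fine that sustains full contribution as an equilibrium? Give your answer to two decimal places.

Given the others contribute fully, the best deviation is to contribute 0 (any partial contribution still incurs the fine and gives up units whose private return 0.4500 is below 1).
Deviating from 53 to 0 saves 53 labor-hours but forfeits the deviator's share of the drop in the canal-maintenance pool: 2.7/6 × 53 = 23.85.
So the deviation gain is 53 − 23.85 = 29.15, and the fine must be at least 29.15 labor-hours to wipe it out.

29.15 labor-hours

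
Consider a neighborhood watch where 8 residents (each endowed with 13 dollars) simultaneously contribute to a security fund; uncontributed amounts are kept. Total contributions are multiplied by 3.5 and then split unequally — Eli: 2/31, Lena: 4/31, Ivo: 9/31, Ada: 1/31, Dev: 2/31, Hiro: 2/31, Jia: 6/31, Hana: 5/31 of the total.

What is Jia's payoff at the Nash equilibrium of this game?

Each unit j contributes comes back to j as 3.5 × (j's share), so j prefers to contribute only if that share exceeds 1/3.5 = 0.2857; otherwise keeping the unit dominates.
The only share above 0.2857 is Ivo's 9/31, contributing 13; the remaining 7 contribute 0. Total contributed: 13.
Jia keeps 13 and receives 3.5 × 13 × 6/31 = 8.81 from the security fund, for a payoff of 21.81.

21.81 dollars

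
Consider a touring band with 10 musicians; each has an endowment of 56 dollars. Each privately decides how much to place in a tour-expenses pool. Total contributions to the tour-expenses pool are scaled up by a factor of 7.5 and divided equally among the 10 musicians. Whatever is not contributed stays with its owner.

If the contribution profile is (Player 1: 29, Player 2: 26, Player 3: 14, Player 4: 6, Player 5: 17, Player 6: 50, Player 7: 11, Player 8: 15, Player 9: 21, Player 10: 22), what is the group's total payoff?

1931.50 dollars

Total contributed: 29 + 26 + 14 + 6 + 17 + 50 + 11 + 15 + 21 + 22 = 211; total kept: 10 × 56 − 211 = 349.
The tour-expenses pool pays out 7.5 × 211 = 1582.50 in aggregate.
Group total = 349 + 1582.50 = 1931.50.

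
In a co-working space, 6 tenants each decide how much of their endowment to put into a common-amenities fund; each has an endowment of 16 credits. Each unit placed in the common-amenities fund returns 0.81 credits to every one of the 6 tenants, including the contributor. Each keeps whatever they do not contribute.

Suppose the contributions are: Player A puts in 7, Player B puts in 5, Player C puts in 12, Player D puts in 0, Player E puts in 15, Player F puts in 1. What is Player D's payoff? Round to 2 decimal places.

48.40 credits

Total contributed: 7 + 5 + 12 + 0 + 15 + 1 = 40.
Each receives 0.81 × 40 = 32.40 from the common-amenities fund.
Player D keeps 16 − 0 = 16, so Player D's payoff is 16 + 32.40 = 48.40.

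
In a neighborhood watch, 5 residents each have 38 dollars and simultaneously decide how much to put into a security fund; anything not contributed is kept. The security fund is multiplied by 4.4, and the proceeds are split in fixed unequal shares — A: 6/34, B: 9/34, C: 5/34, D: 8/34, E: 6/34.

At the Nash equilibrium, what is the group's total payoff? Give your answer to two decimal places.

A player with share s gets back 4.4·s per unit contributed, so full contribution is dominant for anyone with s > 1/4.4 = 0.2273 and zero contribution is dominant for anyone below.
The shares above 0.2273 belong to B and D, contributing 38 each; the remaining 3 contribute 0. Total contributed: 76.
The security fund pays out 4.4 × 76 = 334.40 in total (split across the unequal shares, but the aggregate is all that matters for the group sum).
The 3 free-riders keep 38 each, adding 114. Group total = 114 + 334.40 = 448.40.

448.40 dollars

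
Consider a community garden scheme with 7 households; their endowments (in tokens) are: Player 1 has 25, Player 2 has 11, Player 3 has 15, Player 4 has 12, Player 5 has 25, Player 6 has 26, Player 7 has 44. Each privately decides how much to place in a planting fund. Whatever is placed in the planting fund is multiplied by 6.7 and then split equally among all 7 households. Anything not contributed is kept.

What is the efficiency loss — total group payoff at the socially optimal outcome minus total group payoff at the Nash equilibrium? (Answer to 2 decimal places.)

900.60 tokens

The private return per contributed unit is 6.7/7 = 0.9571 < 1 for every player regardless of endowment, so the Nash equilibrium is zero contribution and the group total is Σ E_j = 25 + 11 + 15 + 12 + 25 + 26 + 44 = 158.
Each contributed unit returns 6.700 to the group, so the social optimum is full contribution by everyone: group total = 6.700 × 158 = 1058.60.
Efficiency loss = (6.700 − 1) × 158 = 900.60.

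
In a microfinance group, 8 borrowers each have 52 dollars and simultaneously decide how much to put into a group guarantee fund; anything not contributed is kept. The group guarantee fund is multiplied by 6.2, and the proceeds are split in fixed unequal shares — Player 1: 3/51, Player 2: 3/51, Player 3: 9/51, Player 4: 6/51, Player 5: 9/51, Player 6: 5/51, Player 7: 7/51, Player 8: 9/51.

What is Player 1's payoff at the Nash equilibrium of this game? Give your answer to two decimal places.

108.89 dollars

A player with share s gets back 6.2·s per unit contributed, so full contribution is dominant for anyone with s > 1/6.2 = 0.1613 and zero contribution is dominant for anyone below.
The shares above 0.1613 belong to Player 3, Player 5 and Player 8, contributing 52 each; the remaining 5 contribute 0. Total contributed: 156.
Player 1 keeps 52 and receives 6.2 × 156 × 3/51 = 56.89 from the group guarantee fund, for a payoff of 108.89.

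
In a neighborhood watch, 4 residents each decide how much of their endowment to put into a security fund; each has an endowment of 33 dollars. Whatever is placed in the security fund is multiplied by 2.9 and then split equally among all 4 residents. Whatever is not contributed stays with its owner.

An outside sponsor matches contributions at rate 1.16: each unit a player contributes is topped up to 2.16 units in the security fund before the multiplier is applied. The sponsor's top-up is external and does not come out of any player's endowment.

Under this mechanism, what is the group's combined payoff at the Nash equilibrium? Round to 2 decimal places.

826.85 dollars

The effective private return per unit is now 2.9 × 2.16 / 4 = 1.5660 > 1, so every player's dominant strategy flips to full contribution.
So the Nash equilibrium is full contribution by all 4; the group earns 2.9 × 2.16 × 132 = 826.85.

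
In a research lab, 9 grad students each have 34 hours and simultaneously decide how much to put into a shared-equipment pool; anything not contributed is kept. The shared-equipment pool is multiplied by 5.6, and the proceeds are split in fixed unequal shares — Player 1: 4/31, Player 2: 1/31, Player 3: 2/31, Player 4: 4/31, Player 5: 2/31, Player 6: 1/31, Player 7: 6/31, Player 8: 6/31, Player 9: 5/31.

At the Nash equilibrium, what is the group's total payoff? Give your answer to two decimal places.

618.80 hours

Player j's private return per contributed unit is 5.6 × (j's share). Contributing is weakly dominant for j when that share is at least 1/5.6 = 0.1786, and contributing 0 is dominant otherwise.
The shares above 0.1786 belong to Player 7 and Player 8, contributing 34 each; the remaining 7 contribute 0. Total contributed: 68.
The shared-equipment pool pays out 5.6 × 68 = 380.80 in total (split across the unequal shares, but the aggregate is all that matters for the group sum).
The 7 free-riders keep 34 each, adding 238. Group total = 238 + 380.80 = 618.80.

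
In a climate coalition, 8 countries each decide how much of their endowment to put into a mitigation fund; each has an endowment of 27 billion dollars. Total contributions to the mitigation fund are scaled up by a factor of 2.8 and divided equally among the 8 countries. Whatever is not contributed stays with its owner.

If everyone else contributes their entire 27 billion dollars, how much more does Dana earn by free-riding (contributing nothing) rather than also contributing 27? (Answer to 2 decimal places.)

Switching from a contribution of 27 to 0 lets Dana keep an extra 27 billion dollars, but lowers the mitigation fund by 27, which costs Dana their own share of that drop: 2.8/8 × 27 = 9.45.
Net gain = 27 − 9.45 = 17.55. The private return per contributed unit (0.3500) is below 1, so free-riding is indeed the best response regardless of what the others do.

17.55 billion dollars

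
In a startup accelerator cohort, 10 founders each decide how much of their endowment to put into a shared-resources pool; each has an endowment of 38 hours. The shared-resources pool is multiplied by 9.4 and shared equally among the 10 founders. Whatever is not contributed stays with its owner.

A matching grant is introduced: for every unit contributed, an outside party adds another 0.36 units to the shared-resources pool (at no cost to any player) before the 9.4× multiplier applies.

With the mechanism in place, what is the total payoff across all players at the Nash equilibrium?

4857.92 hours

The effective private return per unit is now 9.4 × 1.36 / 10 = 1.2784 > 1, so every player's dominant strategy flips to full contribution.
At the Nash equilibrium everyone contributes 38. Group total payoff = 9.4 × 1.36 × 380 = 4857.92.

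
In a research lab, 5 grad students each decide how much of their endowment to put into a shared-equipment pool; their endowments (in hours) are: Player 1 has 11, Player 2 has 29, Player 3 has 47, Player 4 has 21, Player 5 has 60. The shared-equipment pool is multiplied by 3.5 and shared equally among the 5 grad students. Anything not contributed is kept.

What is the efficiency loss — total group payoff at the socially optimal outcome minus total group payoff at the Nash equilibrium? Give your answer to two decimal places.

The private return per contributed unit is 3.5/5 = 0.7000 < 1 for every player regardless of endowment, so the Nash equilibrium is zero contribution and the group total is Σ E_j = 11 + 29 + 47 + 21 + 60 = 168.
Each contributed unit returns 3.500 to the group, so the social optimum is full contribution by everyone: group total = 3.500 × 168 = 588.00.
Efficiency loss = (3.500 − 1) × 168 = 420.00.

420.00 hours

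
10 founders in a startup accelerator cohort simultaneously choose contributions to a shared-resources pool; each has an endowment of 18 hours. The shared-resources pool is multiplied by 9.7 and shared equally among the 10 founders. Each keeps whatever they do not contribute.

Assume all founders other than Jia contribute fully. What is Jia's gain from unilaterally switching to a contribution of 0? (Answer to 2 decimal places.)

0.54 hours

Switching from a contribution of 18 to 0 lets Jia keep an extra 18 hours, but lowers the shared-resources pool by 18, which costs Jia their own share of that drop: 9.7/10 × 18 = 17.46.
Net gain = 18 − 17.46 = 0.54. The private return per contributed unit (0.9700) is below 1, so free-riding is indeed the best response regardless of what the others do.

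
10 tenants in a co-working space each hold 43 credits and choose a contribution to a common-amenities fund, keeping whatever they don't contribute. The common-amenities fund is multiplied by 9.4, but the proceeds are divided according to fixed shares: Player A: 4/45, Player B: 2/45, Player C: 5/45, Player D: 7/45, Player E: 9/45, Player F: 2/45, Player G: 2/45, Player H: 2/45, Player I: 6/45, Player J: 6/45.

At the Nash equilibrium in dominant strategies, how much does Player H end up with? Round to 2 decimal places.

For player j, contributing a unit is worthwhile iff 9.4 × (j's share) ≥ 1, i.e. iff j's share is at least 0.1064.
Player C, Player D, Player E, Player I and Player J are above the threshold, contributing 43 each; the remaining 5 contribute 0. Total contributed: 215.
Player H keeps 43 and receives 9.4 × 215 × 2/45 = 89.82 from the common-amenities fund, for a payoff of 132.82.

132.82 credits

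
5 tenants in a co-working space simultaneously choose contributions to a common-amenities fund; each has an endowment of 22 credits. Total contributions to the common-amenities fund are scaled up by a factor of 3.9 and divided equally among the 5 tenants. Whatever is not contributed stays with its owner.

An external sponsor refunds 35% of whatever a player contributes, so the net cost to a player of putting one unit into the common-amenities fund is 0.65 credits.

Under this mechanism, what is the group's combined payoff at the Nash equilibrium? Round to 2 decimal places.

With the mechanism, a contributed unit returns (3.9/5) / 0.65 = 1.2000 per unit of net cost to the contributor — now above 1 — so contributing fully is weakly dominant for every player.
So the Nash equilibrium is full contribution by all 5; the group earns 5 × (22 × 0.35 + 3.9 × 22) = 467.50.

467.50 credits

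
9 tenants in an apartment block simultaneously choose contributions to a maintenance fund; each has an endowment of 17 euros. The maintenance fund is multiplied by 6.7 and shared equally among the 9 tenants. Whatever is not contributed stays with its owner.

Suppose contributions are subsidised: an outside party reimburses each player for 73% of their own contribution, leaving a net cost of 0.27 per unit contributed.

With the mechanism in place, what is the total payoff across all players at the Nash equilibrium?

1136.79 euros

Under the mechanism each unit contributed yields (6.7/9) / 0.27 = 2.7572 back to its contributor per unit of net cost, which exceeds 1, making full contribution the dominant choice for everyone.
So the Nash equilibrium is full contribution by all 9; the group earns 9 × (17 × 0.73 + 6.7 × 17) = 1136.79.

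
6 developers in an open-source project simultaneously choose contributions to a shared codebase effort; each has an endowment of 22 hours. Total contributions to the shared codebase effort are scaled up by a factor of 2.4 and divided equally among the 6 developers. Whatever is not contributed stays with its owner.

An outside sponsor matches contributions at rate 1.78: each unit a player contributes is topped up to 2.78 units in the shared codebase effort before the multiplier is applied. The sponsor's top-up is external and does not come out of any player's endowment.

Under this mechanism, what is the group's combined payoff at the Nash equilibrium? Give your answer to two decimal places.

Under the mechanism each unit contributed yields 2.4 × 2.78 / 6 = 1.1120 back to its contributor per unit of net cost, which exceeds 1, making full contribution the dominant choice for everyone.
At the Nash equilibrium everyone contributes 22. Group total payoff = 2.4 × 2.78 × 132 = 880.70.

880.70 hours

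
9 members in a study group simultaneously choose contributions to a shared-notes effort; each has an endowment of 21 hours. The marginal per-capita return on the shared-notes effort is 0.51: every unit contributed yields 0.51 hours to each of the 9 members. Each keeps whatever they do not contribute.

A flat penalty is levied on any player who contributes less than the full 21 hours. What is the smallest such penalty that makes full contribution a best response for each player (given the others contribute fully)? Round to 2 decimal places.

Given the others contribute fully, the best deviation is to contribute 0 (any partial contribution still incurs the fine and gives up units whose private return 0.51 is below 1).
Deviating from 21 to 0 saves 21 hours but forfeits the deviator's share of the drop in the shared-notes effort: 0.51 × 21 = 10.71.
So the deviation gain is 21 − 10.71 = 10.29, and the fine must be at least 10.29 hours to wipe it out.

10.29 hours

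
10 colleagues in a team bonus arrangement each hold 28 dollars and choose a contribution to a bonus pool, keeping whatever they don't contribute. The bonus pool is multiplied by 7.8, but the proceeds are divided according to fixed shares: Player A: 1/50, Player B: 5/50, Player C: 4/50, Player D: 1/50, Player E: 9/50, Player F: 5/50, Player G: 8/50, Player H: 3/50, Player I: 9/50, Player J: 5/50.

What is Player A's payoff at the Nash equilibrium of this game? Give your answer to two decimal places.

41.10 dollars

For player j, contributing a unit is worthwhile iff 7.8 × (j's share) ≥ 1, i.e. iff j's share is at least 0.1282.
Player E, Player G and Player I clear that bar, contributing 28 each; the remaining 7 contribute 0. Total contributed: 84.
Player A keeps 28 and receives 7.8 × 84 × 1/50 = 13.10 from the bonus pool, for a payoff of 41.10.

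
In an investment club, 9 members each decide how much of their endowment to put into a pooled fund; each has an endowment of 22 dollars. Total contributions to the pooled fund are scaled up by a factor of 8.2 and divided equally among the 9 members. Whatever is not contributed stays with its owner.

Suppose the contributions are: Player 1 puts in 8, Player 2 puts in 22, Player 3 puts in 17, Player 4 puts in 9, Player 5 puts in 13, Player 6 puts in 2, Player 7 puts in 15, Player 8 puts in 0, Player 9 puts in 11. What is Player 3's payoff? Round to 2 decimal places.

Total contributed: 8 + 22 + 17 + 9 + 13 + 2 + 15 + 0 + 11 = 97.
Each receives 8.2 × 97 / 9 = 88.38 from the pooled fund.
Player 3 keeps 22 − 17 = 5, so Player 3's payoff is 5 + 88.38 = 93.38.

93.38 dollars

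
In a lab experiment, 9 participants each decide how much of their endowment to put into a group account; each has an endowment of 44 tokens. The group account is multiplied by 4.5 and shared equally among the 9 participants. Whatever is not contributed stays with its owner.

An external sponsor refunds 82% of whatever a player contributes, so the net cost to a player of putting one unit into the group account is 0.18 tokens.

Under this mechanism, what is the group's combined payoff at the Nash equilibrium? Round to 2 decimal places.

2106.72 tokens

Under the mechanism each unit contributed yields (4.5/9) / 0.18 = 2.7778 back to its contributor per unit of net cost, which exceeds 1, making full contribution the dominant choice for everyone.
At the Nash equilibrium everyone contributes 44. Group total payoff = 9 × (44 × 0.82 + 4.5 × 44) = 2106.72.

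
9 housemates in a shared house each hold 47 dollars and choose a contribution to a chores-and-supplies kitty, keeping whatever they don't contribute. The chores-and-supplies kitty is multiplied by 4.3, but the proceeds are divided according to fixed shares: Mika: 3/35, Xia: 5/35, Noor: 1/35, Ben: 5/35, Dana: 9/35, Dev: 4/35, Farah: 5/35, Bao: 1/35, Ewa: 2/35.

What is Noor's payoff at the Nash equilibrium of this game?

Player j's private return per contributed unit is 4.3 × (j's share). Contributing is weakly dominant for j when that share is at least 1/4.3 = 0.2326, and contributing 0 is dominant otherwise.
Dana alone (share 9/35) is above the threshold, contributing 47; the remaining 8 contribute 0. Total contributed: 47.
Noor keeps 47 and receives 4.3 × 47 × 1/35 = 5.77 from the chores-and-supplies kitty, for a payoff of 52.77.

52.77 dollars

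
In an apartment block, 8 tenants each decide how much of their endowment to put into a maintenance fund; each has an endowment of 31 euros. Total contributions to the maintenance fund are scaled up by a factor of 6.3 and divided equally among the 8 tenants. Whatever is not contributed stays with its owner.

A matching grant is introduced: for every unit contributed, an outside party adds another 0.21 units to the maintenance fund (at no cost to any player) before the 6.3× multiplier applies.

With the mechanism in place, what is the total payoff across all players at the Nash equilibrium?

248.00 euros

With the mechanism, a contributed unit returns 6.3 × 1.21 / 8 = 0.9529 per unit of net cost — still below 1 — so contributing 0 remains dominant for every player.
At the Nash equilibrium no one contributes; group total payoff = 8 × 31 = 248.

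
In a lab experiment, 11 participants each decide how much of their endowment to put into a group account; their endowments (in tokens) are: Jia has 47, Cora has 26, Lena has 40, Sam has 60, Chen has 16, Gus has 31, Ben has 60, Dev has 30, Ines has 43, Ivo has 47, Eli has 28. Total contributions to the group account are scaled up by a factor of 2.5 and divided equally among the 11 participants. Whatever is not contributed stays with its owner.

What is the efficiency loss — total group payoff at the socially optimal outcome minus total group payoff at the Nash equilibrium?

The private return per contributed unit is 2.5/11 = 0.2273 < 1 for every player regardless of endowment, so the Nash equilibrium is zero contribution and the group total is Σ E_j = 47 + 26 + 40 + 60 + 16 + 31 + 60 + 30 + 43 + 47 + 28 = 428.
Each contributed unit returns 2.500 to the group, so the social optimum is full contribution by everyone: group total = 2.500 × 428 = 1070.00.
Efficiency loss = (2.500 − 1) × 428 = 642.00.

642.00 tokens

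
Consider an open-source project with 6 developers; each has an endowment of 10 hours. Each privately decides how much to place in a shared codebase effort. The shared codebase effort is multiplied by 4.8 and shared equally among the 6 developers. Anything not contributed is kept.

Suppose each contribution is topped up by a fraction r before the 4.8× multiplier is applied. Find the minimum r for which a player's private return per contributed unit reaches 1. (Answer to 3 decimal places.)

0.250

With matching at rate r, one contributed unit becomes (1 + r) in the shared codebase effort and returns 4.8 × (1 + r) / 6 to the contributor.
Setting this equal to 1: 1 + r = 6/4.8 = 1.2500.
So the minimum matching rate is r = 1.2500 − 1 = 0.250.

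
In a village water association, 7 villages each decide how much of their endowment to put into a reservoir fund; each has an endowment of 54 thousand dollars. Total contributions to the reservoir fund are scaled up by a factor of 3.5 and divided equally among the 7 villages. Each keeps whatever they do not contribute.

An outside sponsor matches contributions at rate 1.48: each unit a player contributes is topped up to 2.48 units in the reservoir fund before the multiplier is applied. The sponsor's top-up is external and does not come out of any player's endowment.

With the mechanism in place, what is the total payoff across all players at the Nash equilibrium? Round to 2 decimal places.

3281.04 thousand dollars

With the mechanism, a contributed unit returns 3.5 × 2.48 / 7 = 1.2400 per unit of net cost to the contributor — now above 1 — so contributing fully is weakly dominant for every player.
At the Nash equilibrium everyone contributes 54. Group total payoff = 3.5 × 2.48 × 378 = 3281.04.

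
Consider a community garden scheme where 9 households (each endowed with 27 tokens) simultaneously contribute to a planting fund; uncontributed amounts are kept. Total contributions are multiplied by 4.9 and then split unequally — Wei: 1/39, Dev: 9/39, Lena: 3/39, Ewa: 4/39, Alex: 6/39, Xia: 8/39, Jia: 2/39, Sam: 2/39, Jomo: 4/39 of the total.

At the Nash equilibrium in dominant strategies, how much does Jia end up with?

40.57 tokens

Each unit j contributes comes back to j as 4.9 × (j's share), so j prefers to contribute only if that share exceeds 1/4.9 = 0.2041; otherwise keeping the unit dominates.
Dev and Xia are above the threshold, contributing 27 each; the remaining 7 contribute 0. Total contributed: 54.
Jia keeps 27 and receives 4.9 × 54 × 2/39 = 13.57 from the planting fund, for a payoff of 40.57.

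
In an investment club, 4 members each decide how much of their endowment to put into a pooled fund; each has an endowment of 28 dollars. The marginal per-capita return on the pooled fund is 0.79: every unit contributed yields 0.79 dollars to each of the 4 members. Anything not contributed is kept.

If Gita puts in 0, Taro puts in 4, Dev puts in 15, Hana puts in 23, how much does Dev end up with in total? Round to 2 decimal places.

46.18 dollars

Total contributed: 0 + 4 + 15 + 23 = 42.
Each receives 0.79 × 42 = 33.18 from the pooled fund.
Dev keeps 28 − 15 = 13, so Dev's payoff is 13 + 33.18 = 46.18.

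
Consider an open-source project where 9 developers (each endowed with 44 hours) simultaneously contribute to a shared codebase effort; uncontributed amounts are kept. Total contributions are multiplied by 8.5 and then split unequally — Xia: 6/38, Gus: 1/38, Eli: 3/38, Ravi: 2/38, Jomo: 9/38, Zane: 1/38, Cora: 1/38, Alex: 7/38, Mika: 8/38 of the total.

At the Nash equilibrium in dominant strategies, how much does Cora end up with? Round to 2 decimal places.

83.37 hours

Each unit j contributes comes back to j as 8.5 × (j's share), so j prefers to contribute only if that share exceeds 1/8.5 = 0.1176; otherwise keeping the unit dominates.
Xia, Jomo, Alex and Mika are above the threshold, contributing 44 each; the remaining 5 contribute 0. Total contributed: 176.
Cora keeps 44 and receives 8.5 × 176 × 1/38 = 39.37 from the shared codebase effort, for a payoff of 83.37.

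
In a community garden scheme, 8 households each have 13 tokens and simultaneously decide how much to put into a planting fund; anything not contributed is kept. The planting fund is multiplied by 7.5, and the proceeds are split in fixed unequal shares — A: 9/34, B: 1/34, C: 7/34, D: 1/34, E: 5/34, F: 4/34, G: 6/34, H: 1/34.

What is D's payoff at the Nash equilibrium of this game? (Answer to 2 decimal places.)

For player j, contributing a unit is worthwhile iff 7.5 × (j's share) ≥ 1, i.e. iff j's share is at least 0.1333.
A, C, E and G are above the threshold, contributing 13 each; the remaining 4 contribute 0. Total contributed: 52.
D keeps 13 and receives 7.5 × 52 × 1/34 = 11.47 from the planting fund, for a payoff of 24.47.

24.47 tokens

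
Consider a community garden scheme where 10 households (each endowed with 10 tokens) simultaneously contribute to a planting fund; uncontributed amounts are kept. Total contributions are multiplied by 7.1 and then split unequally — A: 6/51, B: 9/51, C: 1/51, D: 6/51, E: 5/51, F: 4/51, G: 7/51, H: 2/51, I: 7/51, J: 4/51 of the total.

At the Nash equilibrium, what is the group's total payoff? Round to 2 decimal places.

Each unit j contributes comes back to j as 7.1 × (j's share), so j prefers to contribute only if that share exceeds 1/7.1 = 0.1408; otherwise keeping the unit dominates.
The only share above 0.1408 is B's 9/51, contributing 10; the remaining 9 contribute 0. Total contributed: 10.
The planting fund pays out 7.1 × 10 = 71.00 in total (split across the unequal shares, but the aggregate is all that matters for the group sum).
The 9 free-riders keep 10 each, adding 90. Group total = 90 + 71.00 = 161.00.

161.00 tokens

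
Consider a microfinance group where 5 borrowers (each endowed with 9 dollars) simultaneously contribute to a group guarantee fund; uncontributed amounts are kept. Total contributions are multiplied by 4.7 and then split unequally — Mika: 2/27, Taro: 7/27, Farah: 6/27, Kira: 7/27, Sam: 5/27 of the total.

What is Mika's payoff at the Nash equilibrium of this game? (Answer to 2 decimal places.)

Each unit j contributes comes back to j as 4.7 × (j's share), so j prefers to contribute only if that share exceeds 1/4.7 = 0.2128; otherwise keeping the unit dominates.
Taro, Farah and Kira clear that bar, contributing 9 each; the remaining 2 contribute 0. Total contributed: 27.
Mika keeps 9 and receives 4.7 × 27 × 2/27 = 9.40 from the group guarantee fund, for a payoff of 18.40.

18.40 dollars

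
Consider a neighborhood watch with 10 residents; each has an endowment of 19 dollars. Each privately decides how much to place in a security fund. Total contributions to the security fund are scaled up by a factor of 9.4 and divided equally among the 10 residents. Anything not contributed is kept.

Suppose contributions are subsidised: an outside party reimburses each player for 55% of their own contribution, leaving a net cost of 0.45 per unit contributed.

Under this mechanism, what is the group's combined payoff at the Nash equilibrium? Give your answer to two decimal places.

1890.50 dollars

Under the mechanism each unit contributed yields (9.4/10) / 0.45 = 2.0889 back to its contributor per unit of net cost, which exceeds 1, making full contribution the dominant choice for everyone.
So the Nash equilibrium is full contribution by all 10; the group earns 10 × (19 × 0.55 + 9.4 × 19) = 1890.50.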